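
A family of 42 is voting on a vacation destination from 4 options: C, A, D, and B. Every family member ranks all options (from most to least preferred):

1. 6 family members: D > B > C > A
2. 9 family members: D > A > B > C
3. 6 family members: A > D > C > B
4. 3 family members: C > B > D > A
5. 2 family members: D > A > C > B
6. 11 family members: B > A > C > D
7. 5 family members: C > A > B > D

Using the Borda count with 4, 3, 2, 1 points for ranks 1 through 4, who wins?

A

C: 6·2 + 9·1 + 6·2 + 3·4 + 2·2 + 11·2 + 5·4 = 91
A: 6·1 + 9·3 + 6·4 + 3·1 + 2·3 + 11·3 + 5·3 = 114
D: 6·4 + 9·4 + 6·3 + 3·2 + 2·4 + 11·1 + 5·1 = 108
B: 6·3 + 9·2 + 6·1 + 3·3 + 2·1 + 11·4 + 5·2 = 107
A has the highest Borda score (114).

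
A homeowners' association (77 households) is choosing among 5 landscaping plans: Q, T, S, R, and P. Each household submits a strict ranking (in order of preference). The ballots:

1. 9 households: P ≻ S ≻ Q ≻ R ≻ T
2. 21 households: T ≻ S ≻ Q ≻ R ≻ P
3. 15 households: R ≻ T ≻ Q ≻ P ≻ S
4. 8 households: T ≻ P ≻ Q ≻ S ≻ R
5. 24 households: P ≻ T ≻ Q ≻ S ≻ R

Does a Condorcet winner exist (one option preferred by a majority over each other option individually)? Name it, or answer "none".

T vs Q: 68–9 for T.
T vs S: 68–9 for T.
T vs R: 53–24 for T.
T vs P: 44–33 for T.
T beats every other option head-to-head.

T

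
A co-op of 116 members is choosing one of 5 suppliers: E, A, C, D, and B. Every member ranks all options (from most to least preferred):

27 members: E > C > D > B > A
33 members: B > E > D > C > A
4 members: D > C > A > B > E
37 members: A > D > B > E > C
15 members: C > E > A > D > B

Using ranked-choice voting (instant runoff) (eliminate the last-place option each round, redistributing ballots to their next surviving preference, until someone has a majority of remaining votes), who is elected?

Round 1: E 27, A 37, C 15, D 4, B 33. Eliminate D.
Round 2: E 27, A 37, C 19, B 33. Eliminate C.
Round 3: E 42, A 41, B 33. Eliminate B.
Round 4: E 75, A 41. E has a majority.

E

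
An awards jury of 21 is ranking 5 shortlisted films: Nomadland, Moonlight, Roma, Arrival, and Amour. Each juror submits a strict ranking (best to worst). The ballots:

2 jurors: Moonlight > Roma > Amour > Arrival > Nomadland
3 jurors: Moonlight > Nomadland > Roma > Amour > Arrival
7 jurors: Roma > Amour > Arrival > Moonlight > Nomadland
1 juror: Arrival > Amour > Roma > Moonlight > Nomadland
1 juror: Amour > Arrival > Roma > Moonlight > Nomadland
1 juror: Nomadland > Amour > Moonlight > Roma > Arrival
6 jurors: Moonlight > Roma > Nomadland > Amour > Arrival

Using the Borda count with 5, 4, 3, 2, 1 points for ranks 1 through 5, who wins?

Nomadland: 2·1 + 3·4 + 7·1 + 1·1 + 1·1 + 1·5 + 6·3 = 46
Moonlight: 2·5 + 3·5 + 7·2 + 1·2 + 1·2 + 1·3 + 6·5 = 76
Roma: 2·4 + 3·3 + 7·5 + 1·3 + 1·3 + 1·2 + 6·4 = 84
Arrival: 2·2 + 3·1 + 7·3 + 1·5 + 1·4 + 1·1 + 6·1 = 44
Amour: 2·3 + 3·2 + 7·4 + 1·4 + 1·5 + 1·4 + 6·2 = 65
Roma has the highest Borda score (84).

Roma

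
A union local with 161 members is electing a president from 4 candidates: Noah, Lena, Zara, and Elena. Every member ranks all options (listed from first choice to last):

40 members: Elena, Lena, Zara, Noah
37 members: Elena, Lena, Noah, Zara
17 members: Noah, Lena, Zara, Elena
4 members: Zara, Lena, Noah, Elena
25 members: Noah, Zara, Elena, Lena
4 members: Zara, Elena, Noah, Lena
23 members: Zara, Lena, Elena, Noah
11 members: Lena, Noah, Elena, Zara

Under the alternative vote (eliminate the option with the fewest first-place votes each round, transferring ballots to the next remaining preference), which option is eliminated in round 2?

Zara

Round 1: Noah 42, Lena 11, Zara 31, Elena 77. Eliminate Lena.
Round 2: Noah 53, Zara 31, Elena 77. Eliminate Zara.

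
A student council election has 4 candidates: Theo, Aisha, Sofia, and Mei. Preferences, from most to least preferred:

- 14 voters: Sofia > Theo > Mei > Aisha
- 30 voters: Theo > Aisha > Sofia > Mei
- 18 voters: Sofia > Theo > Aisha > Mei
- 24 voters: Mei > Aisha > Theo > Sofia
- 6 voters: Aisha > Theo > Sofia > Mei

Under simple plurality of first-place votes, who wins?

Sofia

First-place votes: Theo 30, Aisha 6, Sofia 32, Mei 24.
Sofia has the most first-place votes.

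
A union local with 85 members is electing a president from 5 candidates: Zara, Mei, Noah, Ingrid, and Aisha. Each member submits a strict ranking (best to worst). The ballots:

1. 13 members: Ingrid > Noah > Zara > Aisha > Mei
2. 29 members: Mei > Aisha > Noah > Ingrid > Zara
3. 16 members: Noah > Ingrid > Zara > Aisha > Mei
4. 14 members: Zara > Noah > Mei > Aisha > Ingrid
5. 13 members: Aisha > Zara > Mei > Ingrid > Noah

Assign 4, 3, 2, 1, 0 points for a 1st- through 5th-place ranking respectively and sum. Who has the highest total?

Noah

Zara: 13·2 + 29·0 + 16·2 + 14·4 + 13·3 = 153
Mei: 13·0 + 29·4 + 16·0 + 14·2 + 13·2 = 170
Noah: 13·3 + 29·2 + 16·4 + 14·3 + 13·0 = 203
Ingrid: 13·4 + 29·1 + 16·3 + 14·0 + 13·1 = 142
Aisha: 13·1 + 29·3 + 16·1 + 14·1 + 13·4 = 182
Noah has the highest Borda score (203).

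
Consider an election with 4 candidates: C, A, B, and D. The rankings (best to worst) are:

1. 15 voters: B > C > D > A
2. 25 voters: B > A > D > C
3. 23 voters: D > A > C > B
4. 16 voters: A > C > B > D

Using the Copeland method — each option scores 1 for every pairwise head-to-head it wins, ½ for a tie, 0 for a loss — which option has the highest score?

C: loses to A, B, and D → score 0.
A: beats C and D; loses to B → score 2.
B: beats C, A, and D → score 3.
D: beats C; loses to A and B → score 1.
B has the best pairwise record.

B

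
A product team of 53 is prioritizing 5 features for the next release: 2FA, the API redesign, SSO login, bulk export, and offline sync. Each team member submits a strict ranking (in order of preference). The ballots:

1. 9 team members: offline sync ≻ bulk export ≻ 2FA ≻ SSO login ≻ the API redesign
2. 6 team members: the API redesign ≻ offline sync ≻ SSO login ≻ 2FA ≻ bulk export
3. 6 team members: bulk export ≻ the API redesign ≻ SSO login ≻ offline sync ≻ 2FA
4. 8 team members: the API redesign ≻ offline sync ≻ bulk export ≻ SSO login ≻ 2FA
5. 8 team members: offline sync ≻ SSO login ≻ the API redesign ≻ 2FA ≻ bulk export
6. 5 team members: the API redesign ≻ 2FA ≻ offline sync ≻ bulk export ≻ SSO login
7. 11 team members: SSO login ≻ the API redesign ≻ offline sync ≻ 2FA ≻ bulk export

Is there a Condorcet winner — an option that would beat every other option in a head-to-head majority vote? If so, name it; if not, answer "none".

none

Checking pairwise contests:
the API redesign beats 2FA 44–9.
SSO login beats the API redesign 28–25.
bulk export beats SSO login 28–25.
2FA beats bulk export 30–23.
the API redesign beats offline sync 36–17.
Every option loses at least one head-to-head, so there is no Condorcet winner.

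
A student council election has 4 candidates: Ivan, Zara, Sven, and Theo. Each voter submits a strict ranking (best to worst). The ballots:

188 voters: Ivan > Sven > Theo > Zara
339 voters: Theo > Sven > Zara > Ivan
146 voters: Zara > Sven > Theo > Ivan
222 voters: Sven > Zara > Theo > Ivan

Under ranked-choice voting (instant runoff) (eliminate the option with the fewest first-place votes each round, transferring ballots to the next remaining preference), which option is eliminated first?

Round 1: Ivan 188, Zara 146, Sven 222, Theo 339. Eliminate Zara.

Zara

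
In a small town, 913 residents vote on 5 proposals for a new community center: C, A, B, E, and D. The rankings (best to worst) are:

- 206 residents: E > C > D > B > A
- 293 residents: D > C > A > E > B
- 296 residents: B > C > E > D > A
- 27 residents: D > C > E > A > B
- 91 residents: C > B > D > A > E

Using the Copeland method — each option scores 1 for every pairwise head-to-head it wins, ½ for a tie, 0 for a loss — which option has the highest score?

C

C: beats A, B, E, and D → score 4.
A: loses to C, B, E, and D → score 0.
B: beats A; loses to C, E, and D → score 1.
E: beats A, B, and D; loses to C → score 3.
D: beats A and B; loses to C and E → score 2.
C has the best pairwise record.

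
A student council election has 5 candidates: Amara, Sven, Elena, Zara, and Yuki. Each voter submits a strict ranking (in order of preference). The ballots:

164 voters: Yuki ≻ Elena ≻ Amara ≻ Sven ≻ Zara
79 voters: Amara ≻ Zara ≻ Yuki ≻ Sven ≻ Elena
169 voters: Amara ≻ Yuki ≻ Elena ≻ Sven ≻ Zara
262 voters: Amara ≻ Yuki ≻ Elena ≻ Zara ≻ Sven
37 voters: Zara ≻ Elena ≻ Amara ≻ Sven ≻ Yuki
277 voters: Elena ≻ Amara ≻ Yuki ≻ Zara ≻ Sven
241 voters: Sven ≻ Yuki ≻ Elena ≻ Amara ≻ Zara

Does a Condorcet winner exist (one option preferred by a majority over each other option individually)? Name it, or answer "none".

Checking pairwise contests:
Elena beats Amara 719–510.
Amara beats Sven 988–241.
Yuki beats Elena 915–314.
Amara beats Zara 1192–37.
Amara beats Yuki 824–405.
Every option loses at least one head-to-head, so there is no Condorcet winner.

none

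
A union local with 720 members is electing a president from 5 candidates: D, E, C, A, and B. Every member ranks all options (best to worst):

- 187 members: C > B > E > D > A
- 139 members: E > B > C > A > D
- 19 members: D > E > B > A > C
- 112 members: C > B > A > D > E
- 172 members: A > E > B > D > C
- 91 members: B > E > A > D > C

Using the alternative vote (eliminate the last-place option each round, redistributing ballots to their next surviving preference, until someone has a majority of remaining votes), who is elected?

E

Round 1: D 19, E 139, C 299, A 172, B 91. Eliminate D.
Round 2: E 158, C 299, A 172, B 91. Eliminate B.
Round 3: E 249, C 299, A 172. Eliminate A.
Round 4: E 421, C 299. E has a majority.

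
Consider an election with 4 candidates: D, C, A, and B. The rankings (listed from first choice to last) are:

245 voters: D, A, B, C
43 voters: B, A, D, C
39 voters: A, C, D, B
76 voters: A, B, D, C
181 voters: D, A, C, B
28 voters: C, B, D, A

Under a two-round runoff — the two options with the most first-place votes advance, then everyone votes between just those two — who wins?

D

Round 1 first-place votes: D 426, C 28, A 115, B 43.
D and A advance.
Runoff: D is preferred to A by 454 voters; A by 158.
D wins the runoff.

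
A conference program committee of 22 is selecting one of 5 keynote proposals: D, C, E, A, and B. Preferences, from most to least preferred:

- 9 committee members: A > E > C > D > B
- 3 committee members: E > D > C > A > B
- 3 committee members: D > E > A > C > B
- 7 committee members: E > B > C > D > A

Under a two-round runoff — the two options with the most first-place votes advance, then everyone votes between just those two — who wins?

E

Round 1 first-place votes: D 3, C 0, E 10, A 9, B 0.
E and A advance.
Runoff: E is preferred to A by 13 voters; A by 9.
E wins the runoff.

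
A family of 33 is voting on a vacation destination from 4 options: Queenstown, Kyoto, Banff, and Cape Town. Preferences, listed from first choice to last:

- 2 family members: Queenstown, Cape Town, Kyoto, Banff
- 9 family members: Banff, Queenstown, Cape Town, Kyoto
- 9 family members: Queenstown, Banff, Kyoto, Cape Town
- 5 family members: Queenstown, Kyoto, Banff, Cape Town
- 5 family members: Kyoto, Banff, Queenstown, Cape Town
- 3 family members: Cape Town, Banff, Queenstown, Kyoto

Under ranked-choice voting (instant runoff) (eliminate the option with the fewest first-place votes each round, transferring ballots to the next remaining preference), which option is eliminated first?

Round 1: Queenstown 16, Kyoto 5, Banff 9, Cape Town 3. Eliminate Cape Town.

Cape Town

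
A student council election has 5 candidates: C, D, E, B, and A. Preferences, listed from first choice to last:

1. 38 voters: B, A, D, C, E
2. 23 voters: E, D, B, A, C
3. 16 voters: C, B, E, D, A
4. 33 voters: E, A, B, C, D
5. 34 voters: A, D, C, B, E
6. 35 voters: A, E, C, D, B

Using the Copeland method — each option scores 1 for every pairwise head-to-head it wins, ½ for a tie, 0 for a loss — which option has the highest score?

C: loses to D, E, B, and A → score 0.
D: beats C and B; loses to E and A → score 2.
E: beats C, D, and B; loses to A → score 3.
B: beats C; loses to D, E, and A → score 1.
A: beats C, D, E, and B → score 4.
A has the best pairwise record.

A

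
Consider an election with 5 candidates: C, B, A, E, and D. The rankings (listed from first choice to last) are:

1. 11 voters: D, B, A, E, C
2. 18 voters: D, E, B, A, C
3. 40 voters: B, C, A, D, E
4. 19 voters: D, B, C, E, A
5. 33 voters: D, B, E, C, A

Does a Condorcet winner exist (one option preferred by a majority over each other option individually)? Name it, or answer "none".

D vs C: 81–40 for D.
D vs B: 81–40 for D.
D vs A: 81–40 for D.
D vs E: 121–0 for D.
D beats every other option head-to-head.

D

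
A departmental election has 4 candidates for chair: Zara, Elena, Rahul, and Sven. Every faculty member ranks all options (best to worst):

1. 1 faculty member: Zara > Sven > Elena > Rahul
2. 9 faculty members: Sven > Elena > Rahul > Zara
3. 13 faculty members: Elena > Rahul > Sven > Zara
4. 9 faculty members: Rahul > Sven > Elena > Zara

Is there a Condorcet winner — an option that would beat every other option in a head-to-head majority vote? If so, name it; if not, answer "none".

none

Checking pairwise contests:
Elena beats Zara 31–1.
Sven beats Elena 19–13.
Elena beats Rahul 23–9.
Rahul beats Sven 22–10.
Every option loses at least one head-to-head, so there is no Condorcet winner.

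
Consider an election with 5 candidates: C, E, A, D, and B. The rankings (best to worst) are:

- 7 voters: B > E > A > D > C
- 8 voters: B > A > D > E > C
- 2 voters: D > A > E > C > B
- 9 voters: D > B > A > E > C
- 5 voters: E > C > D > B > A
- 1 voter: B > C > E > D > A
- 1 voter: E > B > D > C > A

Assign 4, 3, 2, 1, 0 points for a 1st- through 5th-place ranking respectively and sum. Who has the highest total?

C: 7·0 + 8·0 + 2·1 + 9·0 + 5·3 + 1·3 + 1·1 = 21
E: 7·3 + 8·1 + 2·2 + 9·1 + 5·4 + 1·2 + 1·4 = 68
A: 7·2 + 8·3 + 2·3 + 9·2 + 5·0 + 1·0 + 1·0 = 62
D: 7·1 + 8·2 + 2·4 + 9·4 + 5·2 + 1·1 + 1·2 = 80
B: 7·4 + 8·4 + 2·0 + 9·3 + 5·1 + 1·4 + 1·3 = 99
B has the highest Borda score (99).

B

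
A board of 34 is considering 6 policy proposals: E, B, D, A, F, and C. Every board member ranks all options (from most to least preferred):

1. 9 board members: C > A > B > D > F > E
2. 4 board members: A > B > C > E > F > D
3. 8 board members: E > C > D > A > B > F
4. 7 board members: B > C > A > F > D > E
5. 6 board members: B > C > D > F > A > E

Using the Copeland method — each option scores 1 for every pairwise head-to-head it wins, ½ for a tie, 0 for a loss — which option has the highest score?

E: loses to B, D, A, F, and C → score 0.
B: beats E, D, and F; ties C; loses to A → score 3.5.
D: beats E and F; loses to B, A, and C → score 2.
A: beats E, B, D, and F; loses to C → score 4.
F: beats E; loses to B, D, A, and C → score 1.
C: beats E, D, A, and F; ties B → score 4.5.
C has the best pairwise record.

C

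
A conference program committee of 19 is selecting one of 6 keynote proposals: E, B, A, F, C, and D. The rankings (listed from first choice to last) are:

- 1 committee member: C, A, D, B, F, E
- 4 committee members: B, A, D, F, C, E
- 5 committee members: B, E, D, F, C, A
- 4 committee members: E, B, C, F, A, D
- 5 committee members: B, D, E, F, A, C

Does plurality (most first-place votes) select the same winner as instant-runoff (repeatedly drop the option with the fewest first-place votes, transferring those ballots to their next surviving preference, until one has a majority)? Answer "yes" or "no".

yes

Plurality — first-place votes: E 4, B 14, A 0, F 0, C 1, D 0. Winner: B.
Instant-runoff — R1 E 4, B 14, A 0, F 0, C 1, D 0 (B winner). Winner: B.
The two methods agree.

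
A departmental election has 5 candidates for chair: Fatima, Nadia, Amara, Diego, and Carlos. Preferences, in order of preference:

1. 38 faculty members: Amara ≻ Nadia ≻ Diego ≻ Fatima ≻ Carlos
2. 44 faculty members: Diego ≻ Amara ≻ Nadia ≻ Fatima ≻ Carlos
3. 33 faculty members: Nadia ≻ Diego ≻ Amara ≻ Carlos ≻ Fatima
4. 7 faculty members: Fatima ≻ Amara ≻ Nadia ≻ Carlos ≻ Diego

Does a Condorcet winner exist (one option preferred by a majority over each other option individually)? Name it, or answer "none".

none

Checking pairwise contests:
Nadia beats Fatima 115–7.
Amara beats Nadia 89–33.
Diego beats Amara 77–45.
Nadia beats Diego 78–44.
Fatima beats Carlos 89–33.
Every option loses at least one head-to-head, so there is no Condorcet winner.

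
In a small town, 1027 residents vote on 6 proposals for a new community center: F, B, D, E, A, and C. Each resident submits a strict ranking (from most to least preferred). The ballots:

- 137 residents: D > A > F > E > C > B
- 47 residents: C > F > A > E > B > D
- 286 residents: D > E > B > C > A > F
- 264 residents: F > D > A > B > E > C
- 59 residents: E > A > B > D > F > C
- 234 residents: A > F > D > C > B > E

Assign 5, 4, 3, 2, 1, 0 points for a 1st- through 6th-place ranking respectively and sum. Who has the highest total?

D

F: 137·3 + 47·4 + 286·0 + 264·5 + 59·1 + 234·4 = 2914
B: 137·0 + 47·1 + 286·3 + 264·2 + 59·3 + 234·1 = 1844
D: 137·5 + 47·0 + 286·5 + 264·4 + 59·2 + 234·3 = 3991
E: 137·2 + 47·2 + 286·4 + 264·1 + 59·5 + 234·0 = 2071
A: 137·4 + 47·3 + 286·1 + 264·3 + 59·4 + 234·5 = 3173
C: 137·1 + 47·5 + 286·2 + 264·0 + 59·0 + 234·2 = 1412
D has the highest Borda score (3991).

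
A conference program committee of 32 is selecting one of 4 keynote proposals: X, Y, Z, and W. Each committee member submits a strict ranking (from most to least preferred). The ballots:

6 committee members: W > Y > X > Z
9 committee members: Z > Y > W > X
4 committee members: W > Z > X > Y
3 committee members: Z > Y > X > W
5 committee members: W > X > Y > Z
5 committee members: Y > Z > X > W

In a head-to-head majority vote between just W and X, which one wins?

W

Voters preferring W to X: 24; preferring X to W: 8.
W wins the head-to-head.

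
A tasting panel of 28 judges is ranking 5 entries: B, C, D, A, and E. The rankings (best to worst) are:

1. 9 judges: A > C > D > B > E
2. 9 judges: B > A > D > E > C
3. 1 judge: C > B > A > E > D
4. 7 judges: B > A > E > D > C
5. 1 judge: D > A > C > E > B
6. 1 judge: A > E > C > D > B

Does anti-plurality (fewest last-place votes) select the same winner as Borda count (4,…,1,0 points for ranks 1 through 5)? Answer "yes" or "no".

yes

Anti-plurality — last-place votes: B 2, C 16, D 1, A 0, E 9. Winner: A.
Borda — scores: B 76, C 35, D 48, A 93, E 28. Winner: A.
The two methods agree.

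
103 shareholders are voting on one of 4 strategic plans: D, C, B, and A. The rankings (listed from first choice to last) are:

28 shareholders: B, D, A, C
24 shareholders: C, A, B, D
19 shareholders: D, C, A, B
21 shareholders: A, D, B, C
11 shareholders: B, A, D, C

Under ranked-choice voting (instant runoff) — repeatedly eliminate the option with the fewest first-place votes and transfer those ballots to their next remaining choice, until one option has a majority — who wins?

B

Round 1: D 19, C 24, B 39, A 21. Eliminate D.
Round 2: C 43, B 39, A 21. Eliminate A.
Round 3: C 43, B 60. B has a majority.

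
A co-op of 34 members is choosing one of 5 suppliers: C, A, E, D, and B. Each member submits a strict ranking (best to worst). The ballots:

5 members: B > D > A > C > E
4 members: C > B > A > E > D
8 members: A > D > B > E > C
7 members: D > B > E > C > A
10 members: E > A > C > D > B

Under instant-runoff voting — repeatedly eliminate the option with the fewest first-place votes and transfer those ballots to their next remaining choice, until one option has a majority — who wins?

B

Round 1: C 4, A 8, E 10, D 7, B 5. Eliminate C.
Round 2: A 8, E 10, D 7, B 9. Eliminate D.
Round 3: A 8, E 10, B 16. Eliminate A.
Round 4: E 10, B 24. B has a majority.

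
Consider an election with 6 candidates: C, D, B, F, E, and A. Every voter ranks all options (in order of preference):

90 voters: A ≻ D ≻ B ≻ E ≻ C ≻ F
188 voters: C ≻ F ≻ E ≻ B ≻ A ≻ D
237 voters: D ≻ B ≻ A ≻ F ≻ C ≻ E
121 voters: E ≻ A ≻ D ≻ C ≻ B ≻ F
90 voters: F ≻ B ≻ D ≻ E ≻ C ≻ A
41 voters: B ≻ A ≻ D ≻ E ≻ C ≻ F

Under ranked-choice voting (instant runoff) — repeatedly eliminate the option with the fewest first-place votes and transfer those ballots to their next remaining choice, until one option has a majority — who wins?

A

Round 1: C 188, D 237, B 41, F 90, E 121, A 90. Eliminate B.
Round 2: C 188, D 237, F 90, E 121, A 131. Eliminate F.
Round 3: C 188, D 327, E 121, A 131. Eliminate E.
Round 4: C 188, D 327, A 252. Eliminate C.
Round 5: D 327, A 440. A has a majority.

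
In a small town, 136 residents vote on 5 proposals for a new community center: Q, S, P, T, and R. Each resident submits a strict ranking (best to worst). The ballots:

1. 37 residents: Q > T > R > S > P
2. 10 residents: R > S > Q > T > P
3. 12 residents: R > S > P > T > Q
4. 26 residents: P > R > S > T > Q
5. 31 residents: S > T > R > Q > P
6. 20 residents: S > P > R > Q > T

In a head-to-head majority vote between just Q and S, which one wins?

Voters preferring Q to S: 37; preferring S to Q: 99.
S wins the head-to-head.

S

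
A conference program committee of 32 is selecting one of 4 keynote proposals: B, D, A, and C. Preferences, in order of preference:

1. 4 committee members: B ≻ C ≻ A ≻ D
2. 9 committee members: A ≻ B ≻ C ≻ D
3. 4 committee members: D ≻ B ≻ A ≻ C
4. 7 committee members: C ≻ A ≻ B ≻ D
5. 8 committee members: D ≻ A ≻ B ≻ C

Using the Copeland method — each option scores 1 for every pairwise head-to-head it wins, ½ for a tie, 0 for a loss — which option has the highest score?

A

B: beats D and C; loses to A → score 2.
D: loses to B, A, and C → score 0.
A: beats B, D, and C → score 3.
C: beats D; loses to B and A → score 1.
A has the best pairwise record.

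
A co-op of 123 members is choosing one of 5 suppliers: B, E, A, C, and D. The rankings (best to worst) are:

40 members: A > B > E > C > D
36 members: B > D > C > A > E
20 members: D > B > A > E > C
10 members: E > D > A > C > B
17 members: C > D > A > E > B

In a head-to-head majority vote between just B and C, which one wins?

B

Voters preferring B to C: 96; preferring C to B: 27.
B wins the head-to-head.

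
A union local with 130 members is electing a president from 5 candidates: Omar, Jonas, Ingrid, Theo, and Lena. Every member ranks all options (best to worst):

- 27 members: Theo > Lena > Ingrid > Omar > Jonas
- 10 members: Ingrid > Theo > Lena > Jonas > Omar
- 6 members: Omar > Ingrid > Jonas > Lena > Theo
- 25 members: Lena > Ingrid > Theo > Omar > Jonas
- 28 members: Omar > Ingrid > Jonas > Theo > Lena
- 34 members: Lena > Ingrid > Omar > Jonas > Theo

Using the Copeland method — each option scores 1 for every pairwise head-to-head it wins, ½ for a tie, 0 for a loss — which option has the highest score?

Omar: beats Jonas and Theo; loses to Ingrid and Lena → score 2.
Jonas: beats Theo; loses to Omar, Ingrid, and Lena → score 1.
Ingrid: beats Omar, Jonas, and Theo; loses to Lena → score 3.
Theo: ties Lena; loses to Omar, Jonas, and Ingrid → score 0.5.
Lena: beats Omar, Jonas, and Ingrid; ties Theo → score 3.5.
Lena has the best pairwise record.

Lena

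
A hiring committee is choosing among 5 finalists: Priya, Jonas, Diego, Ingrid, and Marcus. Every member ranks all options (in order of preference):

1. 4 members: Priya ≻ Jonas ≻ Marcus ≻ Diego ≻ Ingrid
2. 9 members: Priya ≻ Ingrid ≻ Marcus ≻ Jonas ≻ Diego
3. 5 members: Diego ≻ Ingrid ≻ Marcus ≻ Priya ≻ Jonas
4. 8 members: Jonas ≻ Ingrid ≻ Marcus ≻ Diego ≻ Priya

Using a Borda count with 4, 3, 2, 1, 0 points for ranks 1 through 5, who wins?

Priya: 4·4 + 9·4 + 5·1 + 8·0 = 57
Jonas: 4·3 + 9·1 + 5·0 + 8·4 = 53
Diego: 4·1 + 9·0 + 5·4 + 8·1 = 32
Ingrid: 4·0 + 9·3 + 5·3 + 8·3 = 66
Marcus: 4·2 + 9·2 + 5·2 + 8·2 = 52
Ingrid has the highest Borda score (66).

Ingrid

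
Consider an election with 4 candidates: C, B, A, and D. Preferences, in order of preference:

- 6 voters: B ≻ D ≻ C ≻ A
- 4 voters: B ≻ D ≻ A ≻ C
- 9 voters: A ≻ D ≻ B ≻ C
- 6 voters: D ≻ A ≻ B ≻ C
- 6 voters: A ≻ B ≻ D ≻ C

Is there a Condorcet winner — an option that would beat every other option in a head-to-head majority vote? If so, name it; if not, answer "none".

none

Checking pairwise contests:
B beats C 31–0.
A beats B 21–10.
D beats A 16–15.
B beats D 16–15.
Every option loses at least one head-to-head, so there is no Condorcet winner.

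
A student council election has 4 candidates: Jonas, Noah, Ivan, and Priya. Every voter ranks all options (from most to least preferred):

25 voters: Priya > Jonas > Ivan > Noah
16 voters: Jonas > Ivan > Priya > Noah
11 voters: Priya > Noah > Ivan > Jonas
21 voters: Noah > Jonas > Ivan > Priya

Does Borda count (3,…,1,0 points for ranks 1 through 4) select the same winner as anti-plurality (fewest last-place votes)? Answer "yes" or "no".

Borda — scores: Jonas 140, Noah 85, Ivan 89, Priya 124. Winner: Jonas.
Anti-plurality — last-place votes: Jonas 11, Noah 41, Ivan 0, Priya 21. Winner: Ivan.
The two methods disagree.

no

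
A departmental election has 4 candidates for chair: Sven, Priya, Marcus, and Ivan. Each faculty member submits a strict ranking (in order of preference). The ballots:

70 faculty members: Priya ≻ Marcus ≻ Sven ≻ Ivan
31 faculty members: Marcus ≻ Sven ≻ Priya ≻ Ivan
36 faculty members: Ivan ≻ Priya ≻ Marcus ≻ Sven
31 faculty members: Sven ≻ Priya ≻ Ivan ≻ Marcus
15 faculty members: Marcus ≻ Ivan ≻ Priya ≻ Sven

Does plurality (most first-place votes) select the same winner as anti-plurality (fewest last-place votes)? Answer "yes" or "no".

yes

Plurality — first-place votes: Sven 31, Priya 70, Marcus 46, Ivan 36. Winner: Priya.
Anti-plurality — last-place votes: Sven 51, Priya 0, Marcus 31, Ivan 101. Winner: Priya.
The two methods agree.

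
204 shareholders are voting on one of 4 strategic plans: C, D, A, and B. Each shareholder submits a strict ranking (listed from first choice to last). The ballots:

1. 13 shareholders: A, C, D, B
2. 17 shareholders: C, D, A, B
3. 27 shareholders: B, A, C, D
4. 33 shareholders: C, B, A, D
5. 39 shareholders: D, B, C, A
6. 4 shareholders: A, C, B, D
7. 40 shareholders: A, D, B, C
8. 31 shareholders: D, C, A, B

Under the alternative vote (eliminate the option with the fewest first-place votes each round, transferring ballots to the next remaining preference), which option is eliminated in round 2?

Round 1: C 50, D 70, A 57, B 27. Eliminate B.
Round 2: C 50, D 70, A 84. Eliminate C.

C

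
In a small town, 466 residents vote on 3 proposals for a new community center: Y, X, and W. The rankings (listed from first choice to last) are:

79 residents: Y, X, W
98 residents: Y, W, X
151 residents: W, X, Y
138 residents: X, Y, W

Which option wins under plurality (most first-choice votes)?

First-place votes: Y 177, X 138, W 151.
Y has the most first-place votes.

Y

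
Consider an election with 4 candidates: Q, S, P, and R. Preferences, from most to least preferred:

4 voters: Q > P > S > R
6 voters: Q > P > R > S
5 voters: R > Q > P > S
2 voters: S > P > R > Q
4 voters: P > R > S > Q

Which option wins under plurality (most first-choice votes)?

First-place votes: Q 10, S 2, P 4, R 5.
Q has the most first-place votes.

Q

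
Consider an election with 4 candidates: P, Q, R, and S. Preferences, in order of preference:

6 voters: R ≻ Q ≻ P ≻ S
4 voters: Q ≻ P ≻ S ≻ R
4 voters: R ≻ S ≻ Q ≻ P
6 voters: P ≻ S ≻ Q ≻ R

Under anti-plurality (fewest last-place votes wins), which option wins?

Q

Last-place votes: P 4, Q 0, R 10, S 6.
Q is ranked last by the fewest voters, so Q wins.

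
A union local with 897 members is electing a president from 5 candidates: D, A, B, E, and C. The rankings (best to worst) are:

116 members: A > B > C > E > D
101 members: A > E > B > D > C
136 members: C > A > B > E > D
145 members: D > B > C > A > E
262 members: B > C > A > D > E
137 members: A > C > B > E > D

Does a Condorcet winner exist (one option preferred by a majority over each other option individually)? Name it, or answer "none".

none

Checking pairwise contests:
A beats D 752–145.
C beats A 543–354.
A beats B 490–407.
A beats E 897–0.
B beats C 624–273.
Every option loses at least one head-to-head, so there is no Condorcet winner.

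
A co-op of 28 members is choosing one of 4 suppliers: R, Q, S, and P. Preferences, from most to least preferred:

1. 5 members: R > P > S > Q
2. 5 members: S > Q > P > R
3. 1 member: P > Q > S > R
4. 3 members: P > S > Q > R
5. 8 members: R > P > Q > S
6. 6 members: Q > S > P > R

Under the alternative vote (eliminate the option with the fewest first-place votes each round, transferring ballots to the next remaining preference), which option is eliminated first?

Round 1: R 13, Q 6, S 5, P 4. Eliminate P.

P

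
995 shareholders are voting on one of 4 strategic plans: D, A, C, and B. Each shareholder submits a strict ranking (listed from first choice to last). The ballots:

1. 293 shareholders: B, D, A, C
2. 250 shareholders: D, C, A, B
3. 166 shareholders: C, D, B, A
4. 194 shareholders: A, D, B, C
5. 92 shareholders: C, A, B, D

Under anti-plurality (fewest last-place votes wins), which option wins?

Last-place votes: D 92, A 166, C 487, B 250.
D is ranked last by the fewest voters, so D wins.

D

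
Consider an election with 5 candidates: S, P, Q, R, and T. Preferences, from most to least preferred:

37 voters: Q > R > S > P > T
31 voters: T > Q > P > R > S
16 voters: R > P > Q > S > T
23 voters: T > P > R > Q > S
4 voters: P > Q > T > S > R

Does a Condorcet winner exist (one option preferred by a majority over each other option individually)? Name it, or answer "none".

Q

Q vs S: 111–0 for Q.
Q vs P: 68–43 for Q.
Q vs R: 72–39 for Q.
Q vs T: 57–54 for Q.
Q beats every other option head-to-head.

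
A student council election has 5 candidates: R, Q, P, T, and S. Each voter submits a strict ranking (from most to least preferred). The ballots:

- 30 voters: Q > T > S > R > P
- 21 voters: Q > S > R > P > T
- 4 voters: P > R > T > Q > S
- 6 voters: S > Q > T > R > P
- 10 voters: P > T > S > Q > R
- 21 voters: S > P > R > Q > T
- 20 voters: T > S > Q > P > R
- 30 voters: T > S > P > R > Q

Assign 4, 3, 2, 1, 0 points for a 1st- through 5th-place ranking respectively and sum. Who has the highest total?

S

R: 30·1 + 21·2 + 4·3 + 6·1 + 10·0 + 21·2 + 20·0 + 30·1 = 162
Q: 30·4 + 21·4 + 4·1 + 6·3 + 10·1 + 21·1 + 20·2 + 30·0 = 297
P: 30·0 + 21·1 + 4·4 + 6·0 + 10·4 + 21·3 + 20·1 + 30·2 = 220
T: 30·3 + 21·0 + 4·2 + 6·2 + 10·3 + 21·0 + 20·4 + 30·4 = 340
S: 30·2 + 21·3 + 4·0 + 6·4 + 10·2 + 21·4 + 20·3 + 30·3 = 401
S has the highest Borda score (401).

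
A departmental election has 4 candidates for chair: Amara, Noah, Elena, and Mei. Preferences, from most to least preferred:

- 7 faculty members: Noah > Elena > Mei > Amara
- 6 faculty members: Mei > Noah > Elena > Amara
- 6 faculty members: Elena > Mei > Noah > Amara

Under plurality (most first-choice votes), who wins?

Noah

First-place votes: Amara 0, Noah 7, Elena 6, Mei 6.
Noah has the most first-place votes.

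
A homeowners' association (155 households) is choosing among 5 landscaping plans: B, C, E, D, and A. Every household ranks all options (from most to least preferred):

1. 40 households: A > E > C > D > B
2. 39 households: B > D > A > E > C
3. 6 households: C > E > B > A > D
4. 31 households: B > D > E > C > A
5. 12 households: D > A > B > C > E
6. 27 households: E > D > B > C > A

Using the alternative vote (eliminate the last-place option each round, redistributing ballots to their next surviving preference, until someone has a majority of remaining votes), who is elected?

B

Round 1: B 70, C 6, E 27, D 12, A 40. Eliminate C.
Round 2: B 70, E 33, D 12, A 40. Eliminate D.
Round 3: B 70, E 33, A 52. Eliminate E.
Round 4: B 103, A 52. B has a majority.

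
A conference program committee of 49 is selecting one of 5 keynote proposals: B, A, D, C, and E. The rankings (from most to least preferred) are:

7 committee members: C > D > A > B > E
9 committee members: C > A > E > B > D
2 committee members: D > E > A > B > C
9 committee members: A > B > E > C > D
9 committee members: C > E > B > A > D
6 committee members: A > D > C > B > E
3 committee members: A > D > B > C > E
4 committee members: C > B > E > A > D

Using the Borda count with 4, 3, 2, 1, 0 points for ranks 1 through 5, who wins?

B: 7·1 + 9·1 + 2·1 + 9·3 + 9·2 + 6·1 + 3·2 + 4·3 = 87
A: 7·2 + 9·3 + 2·2 + 9·4 + 9·1 + 6·4 + 3·4 + 4·1 = 130
D: 7·3 + 9·0 + 2·4 + 9·0 + 9·0 + 6·3 + 3·3 + 4·0 = 56
C: 7·4 + 9·4 + 2·0 + 9·1 + 9·4 + 6·2 + 3·1 + 4·4 = 140
E: 7·0 + 9·2 + 2·3 + 9·2 + 9·3 + 6·0 + 3·0 + 4·2 = 77
C has the highest Borda score (140).

C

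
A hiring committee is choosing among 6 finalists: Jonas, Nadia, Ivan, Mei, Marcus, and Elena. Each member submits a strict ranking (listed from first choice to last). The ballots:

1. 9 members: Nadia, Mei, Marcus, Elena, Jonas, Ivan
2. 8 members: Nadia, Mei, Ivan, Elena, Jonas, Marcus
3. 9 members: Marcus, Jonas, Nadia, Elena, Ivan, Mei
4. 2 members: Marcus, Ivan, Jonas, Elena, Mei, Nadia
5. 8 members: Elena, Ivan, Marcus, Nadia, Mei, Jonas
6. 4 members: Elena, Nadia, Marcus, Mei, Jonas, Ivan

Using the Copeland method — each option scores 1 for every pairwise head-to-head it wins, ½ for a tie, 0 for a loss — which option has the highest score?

Jonas: beats Ivan; loses to Nadia, Mei, Marcus, and Elena → score 1.
Nadia: beats Jonas, Ivan, Mei, Marcus, and Elena → score 5.
Ivan: loses to Jonas, Nadia, Mei, Marcus, and Elena → score 0.
Mei: beats Jonas and Ivan; loses to Nadia, Marcus, and Elena → score 2.
Marcus: beats Jonas, Ivan, and Mei; ties Elena; loses to Nadia → score 3.5.
Elena: beats Jonas, Ivan, and Mei; ties Marcus; loses to Nadia → score 3.5.
Nadia has the best pairwise record.

Nadia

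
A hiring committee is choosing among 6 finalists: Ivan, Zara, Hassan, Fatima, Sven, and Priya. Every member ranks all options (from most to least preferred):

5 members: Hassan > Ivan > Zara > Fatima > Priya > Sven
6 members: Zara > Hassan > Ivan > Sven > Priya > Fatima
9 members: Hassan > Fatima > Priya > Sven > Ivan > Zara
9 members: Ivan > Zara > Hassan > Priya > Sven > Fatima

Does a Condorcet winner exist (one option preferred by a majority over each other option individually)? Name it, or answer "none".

Checking pairwise contests:
Hassan beats Ivan 20–9.
Ivan beats Zara 23–6.
Zara beats Hassan 15–14.
Ivan beats Fatima 20–9.
Ivan beats Sven 20–9.
Ivan beats Priya 20–9.
Every option loses at least one head-to-head, so there is no Condorcet winner.

none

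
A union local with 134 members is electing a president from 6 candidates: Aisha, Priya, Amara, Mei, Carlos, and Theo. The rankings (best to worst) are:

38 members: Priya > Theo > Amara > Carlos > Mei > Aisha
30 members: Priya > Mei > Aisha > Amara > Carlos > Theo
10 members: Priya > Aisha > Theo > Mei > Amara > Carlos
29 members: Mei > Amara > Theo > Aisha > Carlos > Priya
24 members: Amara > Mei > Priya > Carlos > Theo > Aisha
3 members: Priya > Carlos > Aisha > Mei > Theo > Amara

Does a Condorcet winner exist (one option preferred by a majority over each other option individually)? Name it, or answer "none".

Priya vs Aisha: 105–29 for Priya.
Priya vs Amara: 81–53 for Priya.
Priya vs Mei: 81–53 for Priya.
Priya vs Carlos: 105–29 for Priya.
Priya vs Theo: 105–29 for Priya.
Priya beats every other option head-to-head.

Priya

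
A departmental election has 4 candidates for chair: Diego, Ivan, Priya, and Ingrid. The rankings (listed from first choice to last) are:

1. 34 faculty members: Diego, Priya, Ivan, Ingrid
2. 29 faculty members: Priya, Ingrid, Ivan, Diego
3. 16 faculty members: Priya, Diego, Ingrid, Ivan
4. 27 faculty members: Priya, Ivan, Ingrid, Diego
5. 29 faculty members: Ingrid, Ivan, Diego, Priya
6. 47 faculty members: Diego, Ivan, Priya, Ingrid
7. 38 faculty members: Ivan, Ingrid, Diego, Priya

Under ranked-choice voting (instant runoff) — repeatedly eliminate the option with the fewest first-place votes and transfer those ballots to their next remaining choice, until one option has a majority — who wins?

Diego

Round 1: Diego 81, Ivan 38, Priya 72, Ingrid 29. Eliminate Ingrid.
Round 2: Diego 81, Ivan 67, Priya 72. Eliminate Ivan.
Round 3: Diego 148, Priya 72. Diego has a majority.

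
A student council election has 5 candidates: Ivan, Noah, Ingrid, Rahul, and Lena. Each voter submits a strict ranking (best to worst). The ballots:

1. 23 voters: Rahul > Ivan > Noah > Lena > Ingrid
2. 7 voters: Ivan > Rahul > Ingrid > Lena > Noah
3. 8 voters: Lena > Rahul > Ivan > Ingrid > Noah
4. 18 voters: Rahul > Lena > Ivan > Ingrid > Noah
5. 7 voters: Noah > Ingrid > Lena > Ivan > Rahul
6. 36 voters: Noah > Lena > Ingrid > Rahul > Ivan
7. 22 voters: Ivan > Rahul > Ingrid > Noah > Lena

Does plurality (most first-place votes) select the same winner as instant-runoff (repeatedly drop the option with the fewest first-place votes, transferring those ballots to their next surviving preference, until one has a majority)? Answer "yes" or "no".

no

Plurality — first-place votes: Ivan 29, Noah 43, Ingrid 0, Rahul 41, Lena 8. Winner: Noah.
Instant-runoff — R1 Ivan 29, Noah 43, Ingrid 0, Rahul 41, Lena 8 (Ingrid out); R2 Ivan 29, Noah 43, Rahul 41, Lena 8 (Lena out); R3 Ivan 29, Noah 43, Rahul 49 (Ivan out); R4 Noah 43, Rahul 78 (Rahul winner). Winner: Rahul.
The two methods disagree.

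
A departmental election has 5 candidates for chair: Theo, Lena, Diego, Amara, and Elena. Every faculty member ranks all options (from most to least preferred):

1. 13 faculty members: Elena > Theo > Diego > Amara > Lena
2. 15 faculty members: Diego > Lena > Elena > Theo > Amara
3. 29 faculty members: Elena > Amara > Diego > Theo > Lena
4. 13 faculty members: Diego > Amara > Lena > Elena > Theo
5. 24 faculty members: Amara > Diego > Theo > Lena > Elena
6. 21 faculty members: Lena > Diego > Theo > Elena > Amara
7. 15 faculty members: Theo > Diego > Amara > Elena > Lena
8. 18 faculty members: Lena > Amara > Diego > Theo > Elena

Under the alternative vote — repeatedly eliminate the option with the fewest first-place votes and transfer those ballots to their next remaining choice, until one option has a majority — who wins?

Diego

Round 1: Theo 15, Lena 39, Diego 28, Amara 24, Elena 42. Eliminate Theo.
Round 2: Lena 39, Diego 43, Amara 24, Elena 42. Eliminate Amara.
Round 3: Lena 39, Diego 67, Elena 42. Eliminate Lena.
Round 4: Diego 106, Elena 42. Diego has a majority.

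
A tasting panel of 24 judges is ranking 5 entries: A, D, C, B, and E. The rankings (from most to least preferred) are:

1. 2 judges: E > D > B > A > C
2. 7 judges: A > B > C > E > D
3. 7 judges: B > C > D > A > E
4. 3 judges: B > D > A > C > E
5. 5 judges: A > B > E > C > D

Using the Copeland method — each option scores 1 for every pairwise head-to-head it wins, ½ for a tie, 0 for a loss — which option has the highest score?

A: beats C and E; ties D and B → score 3.
D: ties A; loses to C, B, and E → score 0.5.
C: beats D and E; loses to A and B → score 2.
B: beats D, C, and E; ties A → score 3.5.
E: beats D; loses to A, C, and B → score 1.
B has the best pairwise record.

B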